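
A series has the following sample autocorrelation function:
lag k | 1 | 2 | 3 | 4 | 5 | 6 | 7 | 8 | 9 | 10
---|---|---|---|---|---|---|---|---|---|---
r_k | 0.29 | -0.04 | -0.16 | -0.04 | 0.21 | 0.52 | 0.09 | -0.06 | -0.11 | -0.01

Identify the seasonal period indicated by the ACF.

The largest autocorrelation is r_6 = 0.52; the remaining lags stay at or below 0.29.
The dominant spike at lag 6 indicates a seasonal period of 6.

6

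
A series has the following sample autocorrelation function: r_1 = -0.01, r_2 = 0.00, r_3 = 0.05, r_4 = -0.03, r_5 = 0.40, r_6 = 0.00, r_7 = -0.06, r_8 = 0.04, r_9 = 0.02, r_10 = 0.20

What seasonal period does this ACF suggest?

The largest autocorrelation is r_5 = 0.40, with a weaker echo at lag 10 (0.20); the remaining lags stay at or below 0.05.
The dominant spike at lag 5 indicates a seasonal period of 5.

5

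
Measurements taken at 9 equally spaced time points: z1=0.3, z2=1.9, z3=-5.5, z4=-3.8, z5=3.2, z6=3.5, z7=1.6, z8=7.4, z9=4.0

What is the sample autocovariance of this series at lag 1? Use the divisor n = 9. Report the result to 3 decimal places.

Mean z̄ = (0.3 + 1.9 − 5.5 − 3.8 + 3.2 + 3.5 + 1.6 + 7.4 + 4.0)/9 = 1.4000
Σ_{t=1}^{8}(z_t−z̄)(z_{t+1}−z̄) = 43.5200
γ_1 = 43.5200 / 9 = 4.836

4.836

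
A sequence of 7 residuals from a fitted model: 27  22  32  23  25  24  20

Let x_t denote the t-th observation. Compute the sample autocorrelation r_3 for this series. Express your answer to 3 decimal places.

Mean x̄ = (27 + 22 + 32 + 23 + 25 + 24 + 20)/7 = 24.7143
Σ(x_t−x̄)(x_{t+3}−x̄) = (-3.9184) + (-0.7755) + (-5.2041) + (8.0816) = -1.8163
Denominator Σ(x_t−x̄)² = 91.4286
r_3 = -1.8163 / 91.4286 = -0.020

-0.020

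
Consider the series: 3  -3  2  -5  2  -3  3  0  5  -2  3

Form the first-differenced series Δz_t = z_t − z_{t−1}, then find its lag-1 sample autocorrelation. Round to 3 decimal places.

First differences Δz: -6, 5, -7, 7, -5, 6, -3, 5, -7, 5
Mean of differences = 0.0000
Numerator Σ(Δz_t−Δz̄)(Δz_{t+1}−Δz̄) = -282.0000
Denominator Σ(Δz_t−Δz̄)² = 328.0000
r_1(Δz) = -282.0000 / 328.0000 = -0.860

-0.860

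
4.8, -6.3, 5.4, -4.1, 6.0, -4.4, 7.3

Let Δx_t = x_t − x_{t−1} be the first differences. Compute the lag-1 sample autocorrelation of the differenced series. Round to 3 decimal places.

First differences Δx: -11.1, 11.7, -9.5, 10.1, -10.4, 11.7
Mean of differences = 0.4167
Numerator Σ(Δx_t−Δx̄)(Δx_{t+1}−Δx̄) = -564.6553
Denominator Σ(Δx_t−Δx̄)² = 696.3683
r_1(Δx) = -564.6553 / 696.3683 = -0.811

-0.811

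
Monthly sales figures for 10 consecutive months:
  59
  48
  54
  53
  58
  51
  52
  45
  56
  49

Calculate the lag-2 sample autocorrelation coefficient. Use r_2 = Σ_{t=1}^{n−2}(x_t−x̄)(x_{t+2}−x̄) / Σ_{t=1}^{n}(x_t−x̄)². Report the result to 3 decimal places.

Mean x̄ = (59 + 48 + 54 + 53 + 58 + 51 + 52 + 45 + 56 + 49)/10 = 52.5000
Numerator Σ_{t=1}^{8}(x_t−x̄)(x_{t+2}−x̄) = 48.0000
Denominator Σ(x_t−x̄)² = 178.5000
r_2 = 48.0000 / 178.5000 = 0.269

0.269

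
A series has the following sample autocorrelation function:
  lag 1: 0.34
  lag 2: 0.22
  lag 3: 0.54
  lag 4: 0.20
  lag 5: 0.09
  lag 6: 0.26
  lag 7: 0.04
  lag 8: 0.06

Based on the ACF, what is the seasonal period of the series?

The largest autocorrelation is r_3 = 0.54; the remaining lags stay at or below 0.34. The elevated value at lag 1 (0.34), dropping to 0.22 at lag 2, reflects decaying short-term dependence rather than seasonality.
The dominant spike at lag 3 indicates a seasonal period of 3.

3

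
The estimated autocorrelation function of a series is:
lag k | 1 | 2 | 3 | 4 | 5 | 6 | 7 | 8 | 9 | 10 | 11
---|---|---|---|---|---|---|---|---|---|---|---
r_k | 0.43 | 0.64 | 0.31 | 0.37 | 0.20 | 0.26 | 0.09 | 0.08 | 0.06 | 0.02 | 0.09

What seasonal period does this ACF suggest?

2

The largest autocorrelation is r_2 = 0.64; the remaining lags stay at or below 0.43.
The dominant spike at lag 2 indicates a seasonal period of 2.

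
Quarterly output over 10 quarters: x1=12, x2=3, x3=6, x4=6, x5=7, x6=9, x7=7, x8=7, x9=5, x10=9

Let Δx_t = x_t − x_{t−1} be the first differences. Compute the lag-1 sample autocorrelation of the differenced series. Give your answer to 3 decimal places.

-0.309

First differences Δx: -9, 3, 0, 1, 2, -2, 0, -2, 4
Mean of differences = -0.3333
Numerator Σ(Δx_t−Δx̄)(Δx_{t+1}−Δx̄) = -36.4444
Denominator Σ(Δx_t−Δx̄)² = 118.0000
r_1(Δx) = -36.4444 / 118.0000 = -0.309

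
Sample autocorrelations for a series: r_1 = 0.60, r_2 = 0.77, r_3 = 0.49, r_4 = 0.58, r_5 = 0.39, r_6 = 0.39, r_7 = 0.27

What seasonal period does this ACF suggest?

The largest autocorrelation is r_2 = 0.77; the remaining lags stay at or below 0.60.
The dominant spike at lag 2 indicates a seasonal period of 2.

2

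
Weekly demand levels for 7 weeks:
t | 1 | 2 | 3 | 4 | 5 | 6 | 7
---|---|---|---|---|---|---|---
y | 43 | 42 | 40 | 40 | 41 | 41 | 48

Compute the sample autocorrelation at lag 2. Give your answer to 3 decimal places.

Mean ȳ = (43 + 42 + 40 + 40 + 41 + 41 + 48)/7 = 42.1429
Deviations from mean: 0.8571, -0.1429, -2.1429, -2.1429, -1.1429, -1.1429, 5.8571
Numerator Σ_{t=1}^{5}(y_t−ȳ)(y_{t+2}−ȳ) = -3.3265
Denominator Σ(y_t−ȳ)² = 46.8571
r_2 = -3.3265 / 46.8571 = -0.071

-0.071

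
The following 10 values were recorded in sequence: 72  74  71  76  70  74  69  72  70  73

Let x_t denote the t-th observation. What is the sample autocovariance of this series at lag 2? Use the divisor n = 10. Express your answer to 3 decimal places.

Mean x̄ = (72 + 74 + 71 + 76 + 70 + 74 + 69 + 72 + 70 + 73)/10 = 72.1000
Σ_{t=1}^{8}(x_t−x̄)(x_{t+2}−x̄) = 29.9800
γ_2 = 29.9800 / 10 = 2.998

2.998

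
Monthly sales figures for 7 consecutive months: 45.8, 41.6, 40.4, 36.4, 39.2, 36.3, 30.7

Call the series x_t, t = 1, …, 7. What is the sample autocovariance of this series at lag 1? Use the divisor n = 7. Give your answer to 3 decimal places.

Mean x̄ = (45.8 + 41.6 + 40.4 + 36.4 + 39.2 + 36.3 + 30.7)/7 = 38.6286
Σ_{t=1}^{6}(x_t−x̄)(x_{t+1}−x̄) = 38.4835
γ_1 = 38.4835 / 7 = 5.498

5.498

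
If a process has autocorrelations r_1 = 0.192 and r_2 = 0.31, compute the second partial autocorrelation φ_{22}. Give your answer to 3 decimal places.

0.284

φ_{22} = (r_2 − r_1²) / (1 − r_1²)
r_1² = (0.192)² = 0.036864
Numerator = 0.31 − 0.0369 = 0.2731; denominator = 1 − 0.0369 = 0.9631
φ_{22} = 0.2731 / 0.9631 = 0.284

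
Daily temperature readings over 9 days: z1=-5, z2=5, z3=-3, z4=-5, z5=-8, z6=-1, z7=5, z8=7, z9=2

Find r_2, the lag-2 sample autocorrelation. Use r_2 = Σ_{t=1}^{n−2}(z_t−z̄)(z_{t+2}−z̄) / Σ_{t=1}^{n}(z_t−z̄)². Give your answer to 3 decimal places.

Mean z̄ = (-5 + 5 − 3 − 5 − 8 − 1 + 5 + 7 + 2)/9 = -0.3333
Σ(z_t−z̄)(z_{t+2}−z̄) = (12.4444) + (-24.8889) + (20.4444) + (3.1111) + (-40.8889) + (-4.8889) + (12.4444) = -22.2222
Denominator Σ(z_t−z̄)² = 226.0000
r_2 = -22.2222 / 226.0000 = -0.098

-0.098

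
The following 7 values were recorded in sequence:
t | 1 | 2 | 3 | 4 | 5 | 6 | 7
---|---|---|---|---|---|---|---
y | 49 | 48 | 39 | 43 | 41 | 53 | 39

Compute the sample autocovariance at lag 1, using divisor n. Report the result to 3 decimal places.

-9.516

Mean ȳ = (49 + 48 + 39 + 43 + 41 + 53 + 39)/7 = 44.5714
Deviations: 4.4286, 3.4286, -5.5714, -1.5714, -3.5714, 8.4286, -5.5714
Σ_{t=1}^{6}(y_t−ȳ)(y_{t+1}−ȳ) = -66.6122
γ_1 = -66.6122 / 7 = -9.516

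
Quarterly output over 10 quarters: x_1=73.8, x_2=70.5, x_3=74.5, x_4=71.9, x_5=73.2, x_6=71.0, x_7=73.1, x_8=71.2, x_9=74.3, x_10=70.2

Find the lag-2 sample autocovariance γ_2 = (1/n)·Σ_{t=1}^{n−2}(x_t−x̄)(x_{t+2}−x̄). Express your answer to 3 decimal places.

1.249

Mean x̄ = (73.8 + 70.5 + 74.5 + 71.9 + 73.2 + 71.0 + 73.1 + 71.2 + 74.3 + 70.2)/10 = 72.3700
Σ_{t=1}^{8}(x_t−x̄)(x_{t+2}−x̄) = 12.4932
γ_2 = 12.4932 / 10 = 1.249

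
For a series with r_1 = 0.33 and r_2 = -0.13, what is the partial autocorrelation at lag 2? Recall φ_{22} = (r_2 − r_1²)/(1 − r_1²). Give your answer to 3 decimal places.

φ_{22} = (r_2 − r_1²) / (1 − r_1²)
r_1² = (0.33)² = 0.1089
Numerator = -0.13 − 0.1089 = -0.2389; denominator = 1 − 0.1089 = 0.8911
φ_{22} = -0.2389 / 0.8911 = -0.268

-0.268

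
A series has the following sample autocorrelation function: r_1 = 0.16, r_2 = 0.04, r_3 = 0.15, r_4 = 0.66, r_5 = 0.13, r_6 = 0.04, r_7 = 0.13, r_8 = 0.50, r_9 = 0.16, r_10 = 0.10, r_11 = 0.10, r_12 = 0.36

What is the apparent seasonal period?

The largest autocorrelation is r_4 = 0.66, with weaker echoes at lags 8 (0.50) and 12 (0.36); the remaining lags stay at or below 0.16.
The dominant spike at lag 4 indicates a seasonal period of 4.

4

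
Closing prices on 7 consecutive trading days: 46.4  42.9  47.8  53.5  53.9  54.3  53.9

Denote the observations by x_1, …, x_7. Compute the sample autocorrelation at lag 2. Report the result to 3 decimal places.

Mean x̄ = (46.4 + 42.9 + 47.8 + 53.5 + 53.9 + 54.3 + 53.9)/7 = 50.3857
Deviations from mean: -3.9857, -7.4857, -2.5857, 3.1143, 3.5143, 3.9143, 3.5143
Numerator Σ_{t=1}^{5}(x_t−x̄)(x_{t+2}−x̄) = 2.4467
Denominator Σ(x_t−x̄)² = 128.3286
r_2 = 2.4467 / 128.3286 = 0.019

0.019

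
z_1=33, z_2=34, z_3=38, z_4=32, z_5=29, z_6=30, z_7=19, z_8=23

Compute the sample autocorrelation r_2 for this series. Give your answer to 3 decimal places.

Mean z̄ = (33 + 34 + 38 + 32 + 29 + 30 + 19 + 23)/8 = 29.7500
Deviations from mean: 3.2500, 4.2500, 8.2500, 2.2500, -0.7500, 0.2500, -10.7500, -6.7500
Σ(z_t−z̄)(z_{t+2}−z̄) = (26.8125) + (9.5625) + (-6.1875) + (0.5625) + (8.0625) + (-1.6875) = 37.1250
Denominator Σ(z_t−z̄)² = 263.5000
r_2 = 37.1250 / 263.5000 = 0.141

0.141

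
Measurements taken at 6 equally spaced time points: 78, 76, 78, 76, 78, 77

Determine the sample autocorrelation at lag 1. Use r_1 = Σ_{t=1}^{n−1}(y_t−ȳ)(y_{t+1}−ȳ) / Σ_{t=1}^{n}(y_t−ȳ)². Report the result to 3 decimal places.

Mean ȳ = (78 + 76 + 78 + 76 + 78 + 77)/6 = 77.1667
Deviations from mean: 0.8333, -1.1667, 0.8333, -1.1667, 0.8333, -0.1667
Σ(y_t−ȳ)(y_{t+1}−ȳ) = (-0.9722) + (-0.9722) + (-0.9722) + (-0.9722) + (-0.1389) = -4.0278
Denominator Σ(y_t−ȳ)² = 4.8333
r_1 = -4.0278 / 4.8333 = -0.833

-0.833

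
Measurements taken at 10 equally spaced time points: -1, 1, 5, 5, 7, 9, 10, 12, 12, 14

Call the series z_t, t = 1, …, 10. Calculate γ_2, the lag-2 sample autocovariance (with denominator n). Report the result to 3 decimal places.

Mean z̄ = (-1 + 1 + 5 + 5 + 7 + 9 + 10 + 12 + 12 + 14)/10 = 7.4000
Σ_{t=1}^{8}(z_t−z̄)(z_{t+2}−z̄) = 81.2800
γ_2 = 81.2800 / 10 = 8.128

8.128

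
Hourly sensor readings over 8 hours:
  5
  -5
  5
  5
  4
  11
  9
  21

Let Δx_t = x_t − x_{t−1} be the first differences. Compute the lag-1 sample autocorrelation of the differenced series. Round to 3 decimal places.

-0.504

First differences Δx: -10, 10, 0, -1, 7, -2, 12
Mean of differences = 2.2857
Numerator Σ(Δx_t−Δx̄)(Δx_{t+1}−Δx̄) = -182.2245
Denominator Σ(Δx_t−Δx̄)² = 361.4286
r_1(Δx) = -182.2245 / 361.4286 = -0.504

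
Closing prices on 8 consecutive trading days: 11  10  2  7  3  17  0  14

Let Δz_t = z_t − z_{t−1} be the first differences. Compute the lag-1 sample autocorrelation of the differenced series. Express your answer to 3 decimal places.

First differences Δz: -1, -8, 5, -4, 14, -17, 14
Mean of differences = 0.4286
Numerator Σ(Δz_t−Δz̄)(Δz_{t+1}−Δz̄) = -579.8980
Denominator Σ(Δz_t−Δz̄)² = 785.7143
r_1(Δz) = -579.8980 / 785.7143 = -0.738

-0.738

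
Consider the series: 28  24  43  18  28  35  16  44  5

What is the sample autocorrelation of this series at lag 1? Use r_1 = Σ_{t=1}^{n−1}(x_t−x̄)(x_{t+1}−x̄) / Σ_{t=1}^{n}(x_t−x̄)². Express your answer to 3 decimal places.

Mean x̄ = (28 + 24 + 43 + 18 + 28 + 35 + 16 + 44 + 5)/9 = 26.7778
Numerator Σ_{t=1}^{8}(x_t−x̄)(x_{t+1}−x̄) = -840.8272
Denominator Σ(x_t−x̄)² = 1305.5556
r_1 = -840.8272 / 1305.5556 = -0.644

-0.644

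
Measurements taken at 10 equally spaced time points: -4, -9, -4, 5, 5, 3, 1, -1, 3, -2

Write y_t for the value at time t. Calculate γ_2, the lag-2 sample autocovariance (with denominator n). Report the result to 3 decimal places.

Mean ȳ = (-4 − 9 − 4 + 5 + 5 + 3 + 1 − 1 + 3 − 2)/10 = -0.3000
Σ_{t=1}^{8}(y_t−ȳ)(y_{t+2}−ȳ) = -24.4800
γ_2 = -24.4800 / 10 = -2.448

-2.448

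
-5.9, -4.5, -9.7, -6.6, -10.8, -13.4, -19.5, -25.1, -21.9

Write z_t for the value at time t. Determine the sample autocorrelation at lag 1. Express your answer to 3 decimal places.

Mean z̄ = (-5.9 − 4.5 − 9.7 − 6.6 − 10.8 − 13.4 − 19.5 − 25.1 − 21.9)/9 = -13.0444
Numerator Σ_{t=1}^{8}(z_t−z̄)(z_{t+1}−z̄) = 311.7202
Denominator Σ(z_t−z̄)² = 447.3622
r_1 = 311.7202 / 447.3622 = 0.697

0.697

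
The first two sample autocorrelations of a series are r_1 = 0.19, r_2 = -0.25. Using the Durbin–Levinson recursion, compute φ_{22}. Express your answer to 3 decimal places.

φ_{22} = (r_2 − r_1²) / (1 − r_1²)
r_1² = (0.19)² = 0.0361
Numerator = -0.25 − 0.0361 = -0.2861; denominator = 1 − 0.0361 = 0.9639
φ_{22} = -0.2861 / 0.9639 = -0.297

-0.297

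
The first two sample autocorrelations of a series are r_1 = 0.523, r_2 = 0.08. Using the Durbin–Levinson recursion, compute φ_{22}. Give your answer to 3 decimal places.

φ_{22} = (r_2 − r_1²) / (1 − r_1²)
r_1² = (0.523)² = 0.273529
Numerator = 0.08 − 0.2735 = -0.1935; denominator = 1 − 0.2735 = 0.7265
φ_{22} = -0.1935 / 0.7265 = -0.266

-0.266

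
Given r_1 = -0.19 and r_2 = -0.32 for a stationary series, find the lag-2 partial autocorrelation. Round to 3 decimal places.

φ_{22} = (r_2 − r_1²) / (1 − r_1²)
r_1² = (-0.19)² = 0.0361
Numerator = -0.32 − 0.0361 = -0.3561; denominator = 1 − 0.0361 = 0.9639
φ_{22} = -0.3561 / 0.9639 = -0.369

-0.369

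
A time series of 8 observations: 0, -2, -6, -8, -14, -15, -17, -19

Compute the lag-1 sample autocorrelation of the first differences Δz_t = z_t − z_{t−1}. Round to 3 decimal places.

First differences Δz: -2, -4, -2, -6, -1, -2, -2
Mean of differences = -2.7143
Numerator Σ(Δz_t−Δz̄)(Δz_{t+1}−Δz̄) = -8.0816
Denominator Σ(Δz_t−Δz̄)² = 17.4286
r_1(Δz) = -8.0816 / 17.4286 = -0.464

-0.464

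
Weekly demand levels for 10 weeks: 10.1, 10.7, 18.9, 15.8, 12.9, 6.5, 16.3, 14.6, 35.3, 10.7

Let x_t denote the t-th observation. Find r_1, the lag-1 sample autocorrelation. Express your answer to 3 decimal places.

Mean x̄ = (10.1 + 10.7 + 18.9 + 15.8 + 12.9 + 6.5 + 16.3 + 14.6 + 35.3 + 10.7)/10 = 15.1800
Numerator Σ_{t=1}^{9}(x_t−x̄)(x_{t+1}−x̄) = -85.4024
Denominator Σ(x_t−x̄)² = 567.1160
r_1 = -85.4024 / 567.1160 = -0.151

-0.151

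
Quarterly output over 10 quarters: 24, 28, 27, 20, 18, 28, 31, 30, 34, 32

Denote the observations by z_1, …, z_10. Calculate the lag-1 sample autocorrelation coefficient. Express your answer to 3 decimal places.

Mean z̄ = (24 + 28 + 27 + 20 + 18 + 28 + 31 + 30 + 34 + 32)/10 = 27.2000
Numerator Σ_{t=1}^{9}(z_t−z̄)(z_{t+1}−z̄) = 122.9600
Denominator Σ(z_t−z̄)² = 239.6000
r_1 = 122.9600 / 239.6000 = 0.513

0.513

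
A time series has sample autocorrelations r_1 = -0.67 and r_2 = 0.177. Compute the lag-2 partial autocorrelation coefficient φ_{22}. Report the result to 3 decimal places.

φ_{22} = (r_2 − r_1²) / (1 − r_1²)
r_1² = (-0.67)² = 0.4489
Numerator = 0.177 − 0.4489 = -0.2719; denominator = 1 − 0.4489 = 0.5511
φ_{22} = -0.2719 / 0.5511 = -0.493

-0.493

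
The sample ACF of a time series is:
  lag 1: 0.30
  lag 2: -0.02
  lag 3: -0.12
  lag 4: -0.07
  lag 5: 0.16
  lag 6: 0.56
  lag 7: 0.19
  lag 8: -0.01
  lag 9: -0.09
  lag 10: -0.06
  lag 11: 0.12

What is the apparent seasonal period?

6

The largest autocorrelation is r_6 = 0.56; the remaining lags stay at or below 0.30.
The dominant spike at lag 6 indicates a seasonal period of 6.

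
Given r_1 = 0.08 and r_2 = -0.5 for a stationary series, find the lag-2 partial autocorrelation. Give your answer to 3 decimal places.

φ_{22} = (r_2 − r_1²) / (1 − r_1²)
r_1² = (0.08)² = 0.0064
Numerator = -0.5 − 0.0064 = -0.5064; denominator = 1 − 0.0064 = 0.9936
φ_{22} = -0.5064 / 0.9936 = -0.510

-0.510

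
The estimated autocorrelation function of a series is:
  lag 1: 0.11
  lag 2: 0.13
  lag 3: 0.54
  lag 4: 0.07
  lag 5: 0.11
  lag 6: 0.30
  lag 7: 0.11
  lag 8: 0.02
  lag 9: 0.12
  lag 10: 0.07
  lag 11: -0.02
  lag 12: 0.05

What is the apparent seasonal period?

The largest autocorrelation is r_3 = 0.54, with a weaker echo at lag 6 (0.30); the remaining lags stay at or below 0.13.
The dominant spike at lag 3 indicates a seasonal period of 3.

3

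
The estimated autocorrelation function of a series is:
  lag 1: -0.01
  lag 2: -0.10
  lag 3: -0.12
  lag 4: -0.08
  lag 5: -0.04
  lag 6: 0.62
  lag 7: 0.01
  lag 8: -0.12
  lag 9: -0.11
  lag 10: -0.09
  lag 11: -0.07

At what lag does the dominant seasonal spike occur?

6

The largest autocorrelation is r_6 = 0.62; the remaining lags stay at or below 0.01.
The dominant spike at lag 6 indicates a seasonal period of 6.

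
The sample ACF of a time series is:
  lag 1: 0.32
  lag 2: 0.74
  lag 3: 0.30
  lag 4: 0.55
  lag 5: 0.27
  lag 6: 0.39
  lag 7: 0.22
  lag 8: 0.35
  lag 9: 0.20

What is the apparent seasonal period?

2

The largest autocorrelation is r_2 = 0.74, with weaker echoes at lags 4 (0.55), 6 (0.39) and 8 (0.35); the remaining lags stay at or below 0.32.
The dominant spike at lag 2 indicates a seasonal period of 2.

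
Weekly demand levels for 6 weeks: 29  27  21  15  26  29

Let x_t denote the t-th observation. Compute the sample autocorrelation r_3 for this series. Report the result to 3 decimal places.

Mean x̄ = (29 + 27 + 21 + 15 + 26 + 29)/6 = 24.5000
Numerator Σ_{t=1}^{3}(x_t−x̄)(x_{t+3}−x̄) = -54.7500
Denominator Σ(x_t−x̄)² = 151.5000
r_3 = -54.7500 / 151.5000 = -0.361

-0.361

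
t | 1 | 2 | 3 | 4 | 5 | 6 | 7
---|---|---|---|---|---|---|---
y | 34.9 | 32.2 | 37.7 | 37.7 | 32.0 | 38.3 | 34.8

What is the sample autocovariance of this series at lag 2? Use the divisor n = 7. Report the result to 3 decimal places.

-1.084

Mean ȳ = (34.9 + 32.2 + 37.7 + 37.7 + 32.0 + 38.3 + 34.8)/7 = 35.3714
Σ_{t=1}^{5}(y_t−ȳ)(y_{t+2}−ȳ) = -7.5873
γ_2 = -7.5873 / 7 = -1.084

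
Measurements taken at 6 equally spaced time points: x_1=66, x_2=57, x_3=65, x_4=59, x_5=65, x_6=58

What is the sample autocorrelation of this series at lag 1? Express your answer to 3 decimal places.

-0.789

Mean x̄ = (66 + 57 + 65 + 59 + 65 + 58)/6 = 61.6667
Deviations from mean: 4.3333, -4.6667, 3.3333, -2.6667, 3.3333, -3.6667
Σ(x_t−x̄)(x_{t+1}−x̄) = (-20.2222) + (-15.5556) + (-8.8889) + (-8.8889) + (-12.2222) = -65.7778
Denominator Σ(x_t−x̄)² = 83.3333
r_1 = -65.7778 / 83.3333 = -0.789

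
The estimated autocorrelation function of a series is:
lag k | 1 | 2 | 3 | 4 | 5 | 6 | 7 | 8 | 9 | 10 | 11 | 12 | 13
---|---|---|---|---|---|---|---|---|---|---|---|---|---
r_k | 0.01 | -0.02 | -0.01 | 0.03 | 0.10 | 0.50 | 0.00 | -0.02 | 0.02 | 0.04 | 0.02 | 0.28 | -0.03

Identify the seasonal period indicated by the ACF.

6

The largest autocorrelation is r_6 = 0.50, with a weaker echo at lag 12 (0.28); the remaining lags stay at or below 0.10.
The dominant spike at lag 6 indicates a seasonal period of 6.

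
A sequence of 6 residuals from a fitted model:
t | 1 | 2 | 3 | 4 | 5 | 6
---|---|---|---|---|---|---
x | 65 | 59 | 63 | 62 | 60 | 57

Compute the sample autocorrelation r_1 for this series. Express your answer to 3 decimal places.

Mean x̄ = (65 + 59 + 63 + 62 + 60 + 57)/6 = 61.0000
Numerator Σ_{t=1}^{5}(x_t−x̄)(x_{t+1}−x̄) = -7.0000
Denominator Σ(x_t−x̄)² = 42.0000
r_1 = -7.0000 / 42.0000 = -0.167

-0.167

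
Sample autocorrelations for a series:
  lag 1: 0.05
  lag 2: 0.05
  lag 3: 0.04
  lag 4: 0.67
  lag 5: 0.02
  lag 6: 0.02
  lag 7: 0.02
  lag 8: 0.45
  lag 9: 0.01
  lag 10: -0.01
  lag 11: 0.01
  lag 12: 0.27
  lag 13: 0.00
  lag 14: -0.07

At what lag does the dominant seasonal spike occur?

The largest autocorrelation is r_4 = 0.67, with weaker echoes at lags 8 (0.45) and 12 (0.27); the remaining lags stay at or below 0.05.
The dominant spike at lag 4 indicates a seasonal period of 4.

4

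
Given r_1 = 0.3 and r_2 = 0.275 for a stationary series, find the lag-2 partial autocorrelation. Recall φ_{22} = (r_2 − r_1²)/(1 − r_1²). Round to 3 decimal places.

φ_{22} = (r_2 − r_1²) / (1 − r_1²)
r_1² = (0.3)² = 0.09
Numerator = 0.275 − 0.0900 = 0.1850; denominator = 1 − 0.0900 = 0.9100
φ_{22} = 0.1850 / 0.9100 = 0.203

0.203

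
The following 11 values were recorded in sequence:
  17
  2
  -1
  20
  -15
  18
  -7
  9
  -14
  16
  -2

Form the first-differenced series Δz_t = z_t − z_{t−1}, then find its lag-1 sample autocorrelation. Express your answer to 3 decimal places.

-0.843

First differences Δz: -15, -3, 21, -35, 33, -25, 16, -23, 30, -18
Mean of differences = -1.9000
Numerator Σ(Δz_t−Δz̄)(Δz_{t+1}−Δz̄) = -4708.0100
Denominator Σ(Δz_t−Δz̄)² = 5586.9000
r_1(Δz) = -4708.0100 / 5586.9000 = -0.843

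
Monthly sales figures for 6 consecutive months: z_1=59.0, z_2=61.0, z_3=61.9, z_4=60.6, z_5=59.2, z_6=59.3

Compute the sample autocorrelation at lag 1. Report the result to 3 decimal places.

Mean z̄ = (59.0 + 61.0 + 61.9 + 60.6 + 59.2 + 59.3)/6 = 60.1667
Deviations from mean: -1.1667, 0.8333, 1.7333, 0.4333, -0.9667, -0.8667
Numerator Σ_{t=1}^{5}(z_t−z̄)(z_{t+1}−z̄) = 1.6422
Denominator Σ(z_t−z̄)² = 6.9333
r_1 = 1.6422 / 6.9333 = 0.237

0.237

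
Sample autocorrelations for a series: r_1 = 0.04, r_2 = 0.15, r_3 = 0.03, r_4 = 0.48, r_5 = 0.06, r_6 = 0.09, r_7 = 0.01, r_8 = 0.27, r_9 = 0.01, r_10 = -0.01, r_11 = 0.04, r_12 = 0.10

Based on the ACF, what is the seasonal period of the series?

The largest autocorrelation is r_4 = 0.48, with a weaker echo at lag 8 (0.27); the remaining lags stay at or below 0.15.
The dominant spike at lag 4 indicates a seasonal period of 4.

4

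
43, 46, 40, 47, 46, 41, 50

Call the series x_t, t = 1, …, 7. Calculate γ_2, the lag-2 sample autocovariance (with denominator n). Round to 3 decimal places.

Mean x̄ = (43 + 46 + 40 + 47 + 46 + 41 + 50)/7 = 44.7143
Σ_{t=1}^{5}(x_t−x̄)(x_{t+2}−x̄) = 3.2653
γ_2 = 3.2653 / 7 = 0.466

0.466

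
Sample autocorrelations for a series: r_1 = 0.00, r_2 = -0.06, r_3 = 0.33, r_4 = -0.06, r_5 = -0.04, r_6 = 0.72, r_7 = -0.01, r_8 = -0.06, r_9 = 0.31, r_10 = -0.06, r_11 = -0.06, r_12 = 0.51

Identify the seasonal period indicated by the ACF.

The largest autocorrelation is r_6 = 0.72, with a weaker echo at lag 12 (0.51); the remaining lags stay at or below 0.33.
The dominant spike at lag 6 indicates a seasonal period of 6.

6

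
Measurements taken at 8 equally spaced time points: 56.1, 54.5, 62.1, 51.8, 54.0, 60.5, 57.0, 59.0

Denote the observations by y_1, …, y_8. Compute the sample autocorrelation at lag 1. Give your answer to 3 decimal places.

-0.378

Mean ȳ = (56.1 + 54.5 + 62.1 + 51.8 + 54.0 + 60.5 + 57.0 + 59.0)/8 = 56.8750
Deviations from mean: -0.7750, -2.3750, 5.2250, -5.0750, -2.8750, 3.6250, 0.1250, 2.1250
Numerator Σ_{t=1}^{7}(y_t−ȳ)(y_{t+1}−ȳ) = -32.1981
Denominator Σ(y_t−ȳ)² = 85.2350
r_1 = -32.1981 / 85.2350 = -0.378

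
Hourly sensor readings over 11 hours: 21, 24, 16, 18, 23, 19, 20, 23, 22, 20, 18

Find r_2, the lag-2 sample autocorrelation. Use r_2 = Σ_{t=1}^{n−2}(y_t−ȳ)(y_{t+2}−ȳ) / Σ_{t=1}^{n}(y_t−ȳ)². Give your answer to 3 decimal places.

Mean ȳ = (21 + 24 + 16 + 18 + 23 + 19 + 20 + 23 + 22 + 20 + 18)/11 = 20.3636
Numerator Σ_{t=1}^{9}(y_t−ȳ)(y_{t+2}−ȳ) = -29.6281
Denominator Σ(y_t−ȳ)² = 62.5455
r_2 = -29.6281 / 62.5455 = -0.474

-0.474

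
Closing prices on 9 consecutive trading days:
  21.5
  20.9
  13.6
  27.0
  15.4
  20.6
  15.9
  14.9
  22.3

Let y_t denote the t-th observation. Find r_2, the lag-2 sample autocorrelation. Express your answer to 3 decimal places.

0.184

Mean ȳ = (21.5 + 20.9 + 13.6 + 27.0 + 15.4 + 20.6 + 15.9 + 14.9 + 22.3)/9 = 19.1222
Σ(y_t−ȳ)(y_{t+2}−ȳ) = (-13.1306) + (14.0049) + (20.5549) + (11.6416) + (11.9938) + (-6.2395) + (-10.2395) = 28.5857
Denominator Σ(y_t−ȳ)² = 155.7156
r_2 = 28.5857 / 155.7156 = 0.184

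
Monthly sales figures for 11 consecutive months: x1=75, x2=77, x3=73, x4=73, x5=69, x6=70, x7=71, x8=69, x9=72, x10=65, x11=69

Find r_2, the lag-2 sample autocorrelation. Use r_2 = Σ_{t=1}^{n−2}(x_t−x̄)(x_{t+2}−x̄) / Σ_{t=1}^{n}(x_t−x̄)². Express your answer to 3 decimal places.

0.237

Mean x̄ = (75 + 77 + 73 + 73 + 69 + 70 + 71 + 69 + 72 + 65 + 69)/11 = 71.1818
Numerator Σ_{t=1}^{9}(x_t−x̄)(x_{t+2}−x̄) = 25.9339
Denominator Σ(x_t−x̄)² = 109.6364
r_2 = 25.9339 / 109.6364 = 0.237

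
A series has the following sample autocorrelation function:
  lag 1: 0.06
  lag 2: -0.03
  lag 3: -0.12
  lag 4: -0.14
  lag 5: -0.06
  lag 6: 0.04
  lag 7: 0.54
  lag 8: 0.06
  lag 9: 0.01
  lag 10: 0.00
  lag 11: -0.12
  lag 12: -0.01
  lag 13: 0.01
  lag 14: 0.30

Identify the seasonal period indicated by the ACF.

7

The largest autocorrelation is r_7 = 0.54, with a weaker echo at lag 14 (0.30); the remaining lags stay at or below 0.06.
The dominant spike at lag 7 indicates a seasonal period of 7.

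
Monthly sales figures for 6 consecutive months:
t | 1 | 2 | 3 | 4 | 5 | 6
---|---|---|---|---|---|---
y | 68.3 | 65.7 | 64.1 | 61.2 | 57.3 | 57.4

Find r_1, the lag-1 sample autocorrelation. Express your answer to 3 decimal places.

0.540

Mean ȳ = (68.3 + 65.7 + 64.1 + 61.2 + 57.3 + 57.4)/6 = 62.3333
Σ(y_t−ȳ)(y_{t+1}−ȳ) = (20.0878) + (5.9478) + (-2.0022) + (5.7044) + (24.8311) = 54.5689
Denominator Σ(y_t−ȳ)² = 101.0133
r_1 = 54.5689 / 101.0133 = 0.540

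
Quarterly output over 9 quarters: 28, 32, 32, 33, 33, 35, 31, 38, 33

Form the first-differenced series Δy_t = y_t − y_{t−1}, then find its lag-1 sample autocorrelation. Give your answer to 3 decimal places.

First differences Δy: 4, 0, 1, 0, 2, -4, 7, -5
Mean of differences = 0.6250
Numerator Σ(Δy_t−Δȳ)(Δy_{t+1}−Δȳ) = -75.1406
Denominator Σ(Δy_t−Δȳ)² = 107.8750
r_1(Δy) = -75.1406 / 107.8750 = -0.697

-0.697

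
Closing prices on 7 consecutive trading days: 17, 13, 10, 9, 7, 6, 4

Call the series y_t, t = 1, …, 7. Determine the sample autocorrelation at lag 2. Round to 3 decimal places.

Mean ȳ = (17 + 13 + 10 + 9 + 7 + 6 + 4)/7 = 9.4286
Σ(y_t−ȳ)(y_{t+2}−ȳ) = (4.3265) + (-1.5306) + (-1.3878) + (1.4694) + (13.1837) = 16.0612
Denominator Σ(y_t−ȳ)² = 117.7143
r_2 = 16.0612 / 117.7143 = 0.136

0.136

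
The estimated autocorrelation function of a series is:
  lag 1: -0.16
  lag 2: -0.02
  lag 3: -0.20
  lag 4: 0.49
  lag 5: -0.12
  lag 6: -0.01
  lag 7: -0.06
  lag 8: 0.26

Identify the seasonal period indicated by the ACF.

The largest autocorrelation is r_4 = 0.49, with a weaker echo at lag 8 (0.26); the remaining lags stay at or below -0.01.
The dominant spike at lag 4 indicates a seasonal period of 4.

4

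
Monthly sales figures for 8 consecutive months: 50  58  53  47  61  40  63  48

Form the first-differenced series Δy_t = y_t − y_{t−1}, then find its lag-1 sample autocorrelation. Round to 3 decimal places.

First differences Δy: 8, -5, -6, 14, -21, 23, -15
Mean of differences = -0.2857
Numerator Σ(Δy_t−Δȳ)(Δy_{t+1}−Δȳ) = -1214.6531
Denominator Σ(Δy_t−Δȳ)² = 1515.4286
r_1(Δy) = -1214.6531 / 1515.4286 = -0.802

-0.802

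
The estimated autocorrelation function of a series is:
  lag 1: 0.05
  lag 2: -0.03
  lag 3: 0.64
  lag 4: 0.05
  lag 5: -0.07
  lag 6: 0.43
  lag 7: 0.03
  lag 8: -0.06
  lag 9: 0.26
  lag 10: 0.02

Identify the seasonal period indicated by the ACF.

3

The largest autocorrelation is r_3 = 0.64, with weaker echoes at lags 6 (0.43) and 9 (0.26); the remaining lags stay at or below 0.05.
The dominant spike at lag 3 indicates a seasonal period of 3.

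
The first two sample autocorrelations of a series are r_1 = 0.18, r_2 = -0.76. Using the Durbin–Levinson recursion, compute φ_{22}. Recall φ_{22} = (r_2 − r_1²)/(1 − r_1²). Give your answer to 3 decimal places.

-0.819

φ_{22} = (r_2 − r_1²) / (1 − r_1²)
r_1² = (0.18)² = 0.0324
Numerator = -0.76 − 0.0324 = -0.7924; denominator = 1 − 0.0324 = 0.9676
φ_{22} = -0.7924 / 0.9676 = -0.819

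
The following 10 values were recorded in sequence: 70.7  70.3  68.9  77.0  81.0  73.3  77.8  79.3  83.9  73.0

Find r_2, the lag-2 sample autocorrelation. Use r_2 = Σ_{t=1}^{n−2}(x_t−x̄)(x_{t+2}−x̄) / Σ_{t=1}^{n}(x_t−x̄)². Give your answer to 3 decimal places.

-0.007

Mean x̄ = (70.7 + 70.3 + 68.9 + 77.0 + 81.0 + 73.3 + 77.8 + 79.3 + 83.9 + 73.0)/10 = 75.5200
Numerator Σ_{t=1}^{8}(x_t−x̄)(x_{t+2}−x̄) = -1.6968
Denominator Σ(x_t−x̄)² = 227.5160
r_2 = -1.6968 / 227.5160 = -0.007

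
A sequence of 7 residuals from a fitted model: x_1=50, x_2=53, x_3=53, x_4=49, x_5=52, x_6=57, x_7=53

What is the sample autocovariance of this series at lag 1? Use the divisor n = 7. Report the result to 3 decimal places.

Mean x̄ = (50 + 53 + 53 + 49 + 52 + 57 + 53)/7 = 52.4286
Deviations: -2.4286, 0.5714, 0.5714, -3.4286, -0.4286, 4.5714, 0.5714
Σ_{t=1}^{6}(x_t−x̄)(x_{t+1}−x̄) = -0.8980
γ_1 = -0.8980 / 7 = -0.128

-0.128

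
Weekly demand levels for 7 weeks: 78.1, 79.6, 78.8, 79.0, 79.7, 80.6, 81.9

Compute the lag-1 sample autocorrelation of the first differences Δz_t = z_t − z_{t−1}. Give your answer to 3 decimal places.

-0.129

First differences Δz: 1.5, -0.8, 0.2, 0.7, 0.9, 1.3
Mean of differences = 0.6333
Numerator Σ(Δz_t−Δz̄)(Δz_{t+1}−Δz̄) = -0.4544
Denominator Σ(Δz_t−Δz̄)² = 3.5133
r_1(Δz) = -0.4544 / 3.5133 = -0.129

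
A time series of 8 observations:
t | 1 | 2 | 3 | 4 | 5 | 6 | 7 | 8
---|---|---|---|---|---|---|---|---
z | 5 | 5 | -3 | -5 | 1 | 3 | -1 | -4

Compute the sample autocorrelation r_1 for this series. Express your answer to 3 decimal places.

Mean z̄ = (5 + 5 − 3 − 5 + 1 + 3 − 1 − 4)/8 = 0.1250
Deviations from mean: 4.8750, 4.8750, -3.1250, -5.1250, 0.8750, 2.8750, -1.1250, -4.1250
Σ(z_t−z̄)(z_{t+1}−z̄) = (23.7656) + (-15.2344) + (16.0156) + (-4.4844) + (2.5156) + (-3.2344) + (4.6406) = 23.9844
Denominator Σ(z_t−z̄)² = 110.8750
r_1 = 23.9844 / 110.8750 = 0.216

0.216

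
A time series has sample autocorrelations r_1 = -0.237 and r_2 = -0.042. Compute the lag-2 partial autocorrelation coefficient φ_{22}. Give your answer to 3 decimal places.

-0.104

φ_{22} = (r_2 − r_1²) / (1 − r_1²)
r_1² = (-0.237)² = 0.056169
Numerator = -0.042 − 0.0562 = -0.0982; denominator = 1 − 0.0562 = 0.9438
φ_{22} = -0.0982 / 0.9438 = -0.104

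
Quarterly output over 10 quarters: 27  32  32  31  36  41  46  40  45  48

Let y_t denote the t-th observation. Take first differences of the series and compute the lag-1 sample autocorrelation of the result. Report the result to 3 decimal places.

First differences Δy: 5, 0, -1, 5, 5, 5, -6, 5, 3
Mean of differences = 2.3333
Numerator Σ(Δy_t−Δȳ)(Δy_{t+1}−Δȳ) = -35.7778
Denominator Σ(Δy_t−Δȳ)² = 122.0000
r_1(Δy) = -35.7778 / 122.0000 = -0.293

-0.293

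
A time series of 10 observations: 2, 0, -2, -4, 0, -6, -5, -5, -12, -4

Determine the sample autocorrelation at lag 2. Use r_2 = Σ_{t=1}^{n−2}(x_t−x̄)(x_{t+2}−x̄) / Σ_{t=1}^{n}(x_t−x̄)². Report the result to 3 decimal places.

Mean x̄ = (2 + 0 − 2 − 4 + 0 − 6 − 5 − 5 − 12 − 4)/10 = -3.6000
Numerator Σ_{t=1}^{8}(x_t−x̄)(x_{t+2}−x̄) = 24.8800
Denominator Σ(x_t−x̄)² = 140.4000
r_2 = 24.8800 / 140.4000 = 0.177

0.177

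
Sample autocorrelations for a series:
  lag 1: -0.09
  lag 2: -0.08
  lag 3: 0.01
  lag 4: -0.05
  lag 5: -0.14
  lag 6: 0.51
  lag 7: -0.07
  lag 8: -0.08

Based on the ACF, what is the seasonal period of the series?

6

The largest autocorrelation is r_6 = 0.51; the remaining lags stay at or below 0.01.
The dominant spike at lag 6 indicates a seasonal period of 6.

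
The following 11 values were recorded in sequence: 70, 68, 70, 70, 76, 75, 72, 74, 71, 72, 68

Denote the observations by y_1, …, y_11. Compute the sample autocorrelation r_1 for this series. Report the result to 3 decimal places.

0.307

Mean ȳ = (70 + 68 + 70 + 70 + 76 + 75 + 72 + 74 + 71 + 72 + 68)/11 = 71.4545
Numerator Σ_{t=1}^{10}(y_t−ȳ)(y_{t+1}−ȳ) = 21.7025
Denominator Σ(y_t−ȳ)² = 70.7273
r_1 = 21.7025 / 70.7273 = 0.307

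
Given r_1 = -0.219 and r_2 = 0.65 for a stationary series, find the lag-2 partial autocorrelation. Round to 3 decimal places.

0.632

φ_{22} = (r_2 − r_1²) / (1 − r_1²)
r_1² = (-0.219)² = 0.047961
Numerator = 0.65 − 0.0480 = 0.6020; denominator = 1 − 0.0480 = 0.9520
φ_{22} = 0.6020 / 0.9520 = 0.632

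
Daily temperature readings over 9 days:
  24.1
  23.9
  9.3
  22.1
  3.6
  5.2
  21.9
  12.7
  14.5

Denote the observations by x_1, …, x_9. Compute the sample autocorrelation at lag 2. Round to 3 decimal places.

Mean x̄ = (24.1 + 23.9 + 9.3 + 22.1 + 3.6 + 5.2 + 21.9 + 12.7 + 14.5)/9 = 15.2556
Σ(x_t−x̄)(x_{t+2}−x̄) = (-52.6736) + (59.1664) + (69.4153) + (-68.8247) + (-77.4447) + (25.6975) + (-5.0202) = -49.6840
Denominator Σ(x_t−x̄)² = 523.4822
r_2 = -49.6840 / 523.4822 = -0.095

-0.095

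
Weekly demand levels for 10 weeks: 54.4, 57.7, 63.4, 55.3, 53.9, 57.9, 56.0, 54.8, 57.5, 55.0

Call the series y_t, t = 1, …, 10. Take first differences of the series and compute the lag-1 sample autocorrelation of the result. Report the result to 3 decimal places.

-0.254

First differences Δy: 3.3, 5.7, -8.1, -1.4, 4.0, -1.9, -1.2, 2.7, -2.5
Mean of differences = 0.0667
Numerator Σ(Δy_t−Δȳ)(Δy_{t+1}−Δȳ) = -36.9211
Denominator Σ(Δy_t−Δȳ)² = 145.5000
r_1(Δy) = -36.9211 / 145.5000 = -0.254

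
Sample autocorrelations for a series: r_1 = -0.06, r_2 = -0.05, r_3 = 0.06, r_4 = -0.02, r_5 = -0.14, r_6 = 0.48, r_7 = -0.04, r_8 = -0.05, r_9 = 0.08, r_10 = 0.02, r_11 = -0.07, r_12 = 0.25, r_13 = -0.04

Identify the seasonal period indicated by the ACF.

6

The largest autocorrelation is r_6 = 0.48, with a weaker echo at lag 12 (0.25); the remaining lags stay at or below 0.08.
The dominant spike at lag 6 indicates a seasonal period of 6.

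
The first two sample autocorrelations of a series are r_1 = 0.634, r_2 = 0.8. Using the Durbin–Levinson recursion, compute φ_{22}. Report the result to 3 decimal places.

0.666

φ_{22} = (r_2 − r_1²) / (1 − r_1²)
r_1² = (0.634)² = 0.401956
Numerator = 0.8 − 0.4020 = 0.3980; denominator = 1 − 0.4020 = 0.5980
φ_{22} = 0.3980 / 0.5980 = 0.666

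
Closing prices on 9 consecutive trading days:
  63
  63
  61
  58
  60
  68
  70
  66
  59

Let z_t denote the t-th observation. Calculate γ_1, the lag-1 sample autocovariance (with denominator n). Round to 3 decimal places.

5.937

Mean z̄ = (63 + 63 + 61 + 58 + 60 + 68 + 70 + 66 + 59)/9 = 63.1111
Σ_{t=1}^{8}(z_t−z̄)(z_{t+1}−z̄) = 53.4321
γ_1 = 53.4321 / 9 = 5.937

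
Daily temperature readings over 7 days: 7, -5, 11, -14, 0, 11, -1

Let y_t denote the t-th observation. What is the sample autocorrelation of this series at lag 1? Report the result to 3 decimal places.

-0.520

Mean ȳ = (7 − 5 + 11 − 14 + 0 + 11 − 1)/7 = 1.2857
Deviations from mean: 5.7143, -6.2857, 9.7143, -15.2857, -1.2857, 9.7143, -2.2857
Σ(y_t−ȳ)(y_{t+1}−ȳ) = (-35.9184) + (-61.0612) + (-148.4898) + (19.6531) + (-12.4898) + (-22.2041) = -260.5102
Denominator Σ(y_t−ȳ)² = 501.4286
r_1 = -260.5102 / 501.4286 = -0.520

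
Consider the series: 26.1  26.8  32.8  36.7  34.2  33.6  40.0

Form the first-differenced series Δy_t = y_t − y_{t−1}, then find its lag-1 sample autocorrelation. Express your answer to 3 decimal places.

First differences Δy: 0.7, 6.0, 3.9, -2.5, -0.6, 6.4
Mean of differences = 2.3167
Numerator Σ(Δy_t−Δȳ)(Δy_{t+1}−Δȳ) = -5.6103
Denominator Σ(Δy_t−Δȳ)² = 67.0683
r_1(Δy) = -5.6103 / 67.0683 = -0.084

-0.084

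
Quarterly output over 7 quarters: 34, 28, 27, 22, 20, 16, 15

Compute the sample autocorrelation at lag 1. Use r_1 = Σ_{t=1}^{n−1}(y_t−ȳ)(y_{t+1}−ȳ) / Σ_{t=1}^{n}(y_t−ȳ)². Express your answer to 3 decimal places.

Mean ȳ = (34 + 28 + 27 + 22 + 20 + 16 + 15)/7 = 23.1429
Deviations from mean: 10.8571, 4.8571, 3.8571, -1.1429, -3.1429, -7.1429, -8.1429
Σ(y_t−ȳ)(y_{t+1}−ȳ) = (52.7347) + (18.7347) + (-4.4082) + (3.5918) + (22.4490) + (58.1633) = 151.2653
Denominator Σ(y_t−ȳ)² = 284.8571
r_1 = 151.2653 / 284.8571 = 0.531

0.531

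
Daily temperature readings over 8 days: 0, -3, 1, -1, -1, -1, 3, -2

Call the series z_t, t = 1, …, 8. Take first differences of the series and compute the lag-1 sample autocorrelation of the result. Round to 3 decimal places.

-0.553

First differences Δz: -3, 4, -2, 0, 0, 4, -5
Mean of differences = -0.2857
Numerator Σ(Δz_t−Δz̄)(Δz_{t+1}−Δz̄) = -38.3673
Denominator Σ(Δz_t−Δz̄)² = 69.4286
r_1(Δz) = -38.3673 / 69.4286 = -0.553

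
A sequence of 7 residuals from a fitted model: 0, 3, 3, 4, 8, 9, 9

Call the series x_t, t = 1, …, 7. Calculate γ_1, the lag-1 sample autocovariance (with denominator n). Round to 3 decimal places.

Mean x̄ = (0 + 3 + 3 + 4 + 8 + 9 + 9)/7 = 5.1429
Deviations: -5.1429, -2.1429, -2.1429, -1.1429, 2.8571, 3.8571, 3.8571
Σ_{t=1}^{6}(x_t−x̄)(x_{t+1}−x̄) = 40.6939
γ_1 = 40.6939 / 7 = 5.813

5.813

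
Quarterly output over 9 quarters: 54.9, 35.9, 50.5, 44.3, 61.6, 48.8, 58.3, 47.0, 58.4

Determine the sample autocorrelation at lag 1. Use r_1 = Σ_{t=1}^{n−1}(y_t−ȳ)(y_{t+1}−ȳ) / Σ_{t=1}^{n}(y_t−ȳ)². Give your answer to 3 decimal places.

Mean ȳ = (54.9 + 35.9 + 50.5 + 44.3 + 61.6 + 48.8 + 58.3 + 47.0 + 58.4)/9 = 51.0778
Numerator Σ_{t=1}^{8}(y_t−ȳ)(y_{t+1}−ȳ) = -216.3716
Denominator Σ(y_t−ȳ)² = 529.5556
r_1 = -216.3716 / 529.5556 = -0.409

-0.409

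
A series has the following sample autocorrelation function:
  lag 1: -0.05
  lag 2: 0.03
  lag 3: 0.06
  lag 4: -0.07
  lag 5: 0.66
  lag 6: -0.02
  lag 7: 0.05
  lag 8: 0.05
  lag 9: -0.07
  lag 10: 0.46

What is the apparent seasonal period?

The largest autocorrelation is r_5 = 0.66, with a weaker echo at lag 10 (0.46); the remaining lags stay at or below 0.06.
The dominant spike at lag 5 indicates a seasonal period of 5.

5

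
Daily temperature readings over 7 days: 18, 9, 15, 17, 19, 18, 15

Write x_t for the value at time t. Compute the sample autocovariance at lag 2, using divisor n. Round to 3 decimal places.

Mean x̄ = (18 + 9 + 15 + 17 + 19 + 18 + 15)/7 = 15.8571
Σ_{t=1}^{5}(x_t−x̄)(x_{t+2}−x̄) = -12.6122
γ_2 = -12.6122 / 7 = -1.802

-1.802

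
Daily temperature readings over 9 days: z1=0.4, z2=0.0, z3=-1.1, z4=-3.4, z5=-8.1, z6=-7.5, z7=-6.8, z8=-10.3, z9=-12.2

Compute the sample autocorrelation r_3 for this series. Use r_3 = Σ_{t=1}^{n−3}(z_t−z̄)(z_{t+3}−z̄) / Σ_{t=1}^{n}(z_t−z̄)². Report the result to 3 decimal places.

Mean z̄ = (0.4 + 0.0 − 1.1 − 3.4 − 8.1 − 7.5 − 6.8 − 10.3 − 12.2)/9 = -5.4444
Σ(z_t−z̄)(z_{t+3}−z̄) = (11.9486) + (-14.4580) + (-8.9302) + (-2.7714) + (12.8942) + (13.8864) = 12.5696
Denominator Σ(z_t−z̄)² = 169.1822
r_3 = 12.5696 / 169.1822 = 0.074

0.074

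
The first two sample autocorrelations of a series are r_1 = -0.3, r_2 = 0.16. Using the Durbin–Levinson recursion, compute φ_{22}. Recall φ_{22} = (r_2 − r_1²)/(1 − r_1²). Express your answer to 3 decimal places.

φ_{22} = (r_2 − r_1²) / (1 − r_1²)
r_1² = (-0.3)² = 0.09
Numerator = 0.16 − 0.0900 = 0.0700; denominator = 1 − 0.0900 = 0.9100
φ_{22} = 0.0700 / 0.9100 = 0.077

0.077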